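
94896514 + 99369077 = 194265591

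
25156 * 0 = 0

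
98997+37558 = 136555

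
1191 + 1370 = 2561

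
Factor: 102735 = 3^3*5^1*761^1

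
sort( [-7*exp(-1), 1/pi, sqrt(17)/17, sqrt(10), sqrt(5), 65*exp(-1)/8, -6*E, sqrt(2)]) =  [-6*E, -7*exp(-1), sqrt(17)/17, 1/pi, sqrt(2), sqrt(5), 65*exp(-1)/8, sqrt(10)]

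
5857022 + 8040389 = 13897411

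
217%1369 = 217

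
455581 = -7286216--7741797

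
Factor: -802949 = -1 * 7^1 * 251^1 * 457^1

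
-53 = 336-389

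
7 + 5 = 12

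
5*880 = 4400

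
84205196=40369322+43835874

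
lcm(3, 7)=21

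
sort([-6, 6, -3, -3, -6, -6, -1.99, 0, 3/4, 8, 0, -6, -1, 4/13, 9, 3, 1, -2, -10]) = [-10, -6, -6, -6, -6, -3, -3, -2, -1.99, -1, 0, 0, 4/13, 3/4, 1, 3, 6, 8, 9]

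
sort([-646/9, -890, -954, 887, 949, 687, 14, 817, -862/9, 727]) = [-954, -890, -862/9, -646/9, 14, 687, 727, 817, 887, 949]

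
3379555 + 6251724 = 9631279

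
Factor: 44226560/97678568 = 2^8 * 5^1 * 7^1 * 13^(-1) * 61^(-1) * 89^(-1) * 173^(-1) * 617^1 = 5528320/12209821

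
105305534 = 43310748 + 61994786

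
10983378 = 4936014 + 6047364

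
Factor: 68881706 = 2^1*179^1*192407^1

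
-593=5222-5815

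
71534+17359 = 88893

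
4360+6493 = 10853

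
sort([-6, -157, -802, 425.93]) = [-802, -157, -6, 425.93]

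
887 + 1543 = 2430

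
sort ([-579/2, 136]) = [-579/2, 136]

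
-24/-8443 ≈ 0.00284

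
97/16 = 6+1/16 ≈ 6.06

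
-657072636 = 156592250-813664886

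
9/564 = 3/188 ≈ 0.0160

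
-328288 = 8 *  (-41036) 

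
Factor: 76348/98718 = 2^1*3^(-1)*16453^(-1)*19087^1 = 38174/49359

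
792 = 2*396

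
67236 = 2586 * 26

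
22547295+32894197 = 55441492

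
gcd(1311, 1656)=69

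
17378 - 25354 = -7976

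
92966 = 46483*2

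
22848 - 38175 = -15327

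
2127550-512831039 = -510703489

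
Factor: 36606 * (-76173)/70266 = -1 * 3^1 * 7^ (-2) * 239^ (-1) * 6101^1 * 25391^1 = -464731473/11711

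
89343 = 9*9927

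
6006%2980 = 46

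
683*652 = 445316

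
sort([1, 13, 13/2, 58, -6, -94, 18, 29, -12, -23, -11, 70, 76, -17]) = [-94, -23, -17, -12, -11, -6, 1, 13/2, 13, 18, 29, 58, 70, 76]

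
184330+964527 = 1148857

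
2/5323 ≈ 0.000376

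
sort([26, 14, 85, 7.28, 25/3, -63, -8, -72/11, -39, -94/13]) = [-63, -39, -8, -94/13, -72/11, 7.28, 25/3, 14, 26, 85]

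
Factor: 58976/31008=3^(-1) * 17^(-1) * 97^1=97/51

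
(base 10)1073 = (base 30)15n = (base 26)1f7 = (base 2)10000110001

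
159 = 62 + 97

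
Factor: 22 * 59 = 2^1 * 11^1 * 59^1 = 1298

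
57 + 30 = 87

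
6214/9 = 690 + 4/9 ≈ 690.44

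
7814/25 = 312 + 14/25 = 312.56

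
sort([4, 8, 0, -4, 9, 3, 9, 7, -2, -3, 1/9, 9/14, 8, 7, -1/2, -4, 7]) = [-4, -4, -3, -2, -1/2, 0, 1/9, 9/14, 3, 4, 7, 7, 7, 8, 8, 9, 9]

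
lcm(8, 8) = 8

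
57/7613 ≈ 0.00749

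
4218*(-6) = -25308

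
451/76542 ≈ 0.00589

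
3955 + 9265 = 13220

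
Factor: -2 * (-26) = 2^2 * 13^1 = 52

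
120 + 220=340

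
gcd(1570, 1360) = 10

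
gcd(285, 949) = 1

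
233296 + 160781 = 394077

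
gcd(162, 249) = 3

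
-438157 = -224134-214023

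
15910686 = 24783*642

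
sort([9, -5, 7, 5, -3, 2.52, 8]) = [-5, -3, 2.52, 5, 7, 8, 9]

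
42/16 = 21/8 ≈ 2.63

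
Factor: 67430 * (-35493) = -1 * 2^1 * 3^1 * 5^1 * 11^1 * 613^1 * 11831^1 = -2393292990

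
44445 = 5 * 8889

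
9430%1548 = 142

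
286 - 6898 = -6612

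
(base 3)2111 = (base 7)124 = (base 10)67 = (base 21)34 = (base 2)1000011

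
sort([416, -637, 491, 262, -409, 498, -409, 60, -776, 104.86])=[-776, -637, -409, -409, 60, 104.86, 262, 416, 491, 498]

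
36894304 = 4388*8408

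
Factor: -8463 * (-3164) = 2^2 * 3^1 * 7^2 * 13^1 * 31^1 * 113^1 = 26776932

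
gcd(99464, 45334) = 2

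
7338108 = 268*27381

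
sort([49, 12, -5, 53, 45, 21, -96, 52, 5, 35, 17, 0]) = [-96, -5, 0, 5, 12, 17, 21, 35, 45, 49, 52, 53]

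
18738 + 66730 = 85468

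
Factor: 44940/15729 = 2^2*5^1*7^(-1) = 20/7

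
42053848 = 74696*563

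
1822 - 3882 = -2060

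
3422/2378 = 59/41 ≈ 1.44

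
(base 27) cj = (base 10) 343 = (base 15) 17d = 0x157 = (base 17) 133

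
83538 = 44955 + 38583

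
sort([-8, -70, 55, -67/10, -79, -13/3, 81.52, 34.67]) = [-79, -70, -8, -67/10, -13/3, 34.67, 55, 81.52]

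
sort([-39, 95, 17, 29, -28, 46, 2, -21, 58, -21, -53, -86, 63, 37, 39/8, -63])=[-86, -63, -53, -39, -28, -21, -21, 2, 39/8, 17, 29, 37, 46, 58, 63, 95]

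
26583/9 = 2953 + 2/3 ≈ 2953.67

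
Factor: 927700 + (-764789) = 7^1 * 17^1 * 37^2 = 162911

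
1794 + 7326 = 9120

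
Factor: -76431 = -1*3^1*73^1*349^1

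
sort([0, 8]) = [0, 8]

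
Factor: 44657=44657^1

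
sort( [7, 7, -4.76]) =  [-4.76, 7, 7]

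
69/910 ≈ 0.0758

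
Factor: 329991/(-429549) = -1*29^1*131^(-1)*1093^(-1)*3793^1 = -109997/143183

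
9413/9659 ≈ 0.975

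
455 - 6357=-5902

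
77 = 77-0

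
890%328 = 234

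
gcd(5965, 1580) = 5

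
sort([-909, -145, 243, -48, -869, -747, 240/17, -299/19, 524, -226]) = [-909, -869, -747, -226, -145, -48, -299/19, 240/17, 243, 524]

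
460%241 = 219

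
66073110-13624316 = 52448794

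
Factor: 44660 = 2^2 * 5^1 * 7^1 * 11^1 * 29^1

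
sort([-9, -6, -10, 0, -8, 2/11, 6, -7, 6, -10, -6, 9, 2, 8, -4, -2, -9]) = [-10, -10, -9, -9, -8, -7, -6, -6, -4, -2, 0, 2/11, 2, 6, 6, 8, 9]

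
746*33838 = 25243148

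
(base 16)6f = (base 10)111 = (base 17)69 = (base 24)4f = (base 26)47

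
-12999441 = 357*(-36413)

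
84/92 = 21/23 ≈ 0.913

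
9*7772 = 69948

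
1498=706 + 792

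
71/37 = 1+34/37 ≈ 1.92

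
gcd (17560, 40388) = 1756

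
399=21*19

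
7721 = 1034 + 6687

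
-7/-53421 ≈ 0.000131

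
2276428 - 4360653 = -2084225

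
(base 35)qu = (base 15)42a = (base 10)940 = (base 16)3ac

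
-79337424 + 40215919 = -39121505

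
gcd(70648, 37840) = 8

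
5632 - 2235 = 3397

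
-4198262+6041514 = 1843252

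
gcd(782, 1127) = 23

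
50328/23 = 2188 + 4/23 ≈ 2188.17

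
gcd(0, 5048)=5048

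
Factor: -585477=-1 * 3^2 * 65053^1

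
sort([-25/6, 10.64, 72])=[-25/6, 10.64, 72]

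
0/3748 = 0 = 0.00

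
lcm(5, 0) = 0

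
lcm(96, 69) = 2208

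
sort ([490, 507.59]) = [490, 507.59]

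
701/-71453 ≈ -0.00981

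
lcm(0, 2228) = 0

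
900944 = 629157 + 271787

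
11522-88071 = -76549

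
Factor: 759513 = 3^1 * 409^1 * 619^1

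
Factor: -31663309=-1*31663309^1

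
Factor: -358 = -1*2^1*179^1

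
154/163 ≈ 0.945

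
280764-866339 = -585575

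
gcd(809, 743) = 1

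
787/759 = 1 + 28/759 ≈ 1.04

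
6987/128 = 54 + 75/128 ≈ 54.59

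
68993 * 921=63542553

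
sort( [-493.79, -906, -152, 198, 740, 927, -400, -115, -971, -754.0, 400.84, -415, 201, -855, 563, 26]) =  [-971, -906, -855, -754.0, -493.79, -415, -400, -152, -115, 26, 198, 201, 400.84, 563, 740, 927]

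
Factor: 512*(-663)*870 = -1*2^10*3^2*5^1*13^1*17^1*29^1 = -295326720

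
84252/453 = 28084/151 ≈ 185.99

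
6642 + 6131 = 12773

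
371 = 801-430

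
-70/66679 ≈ -0.00105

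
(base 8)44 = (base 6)100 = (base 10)36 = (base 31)15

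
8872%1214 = 374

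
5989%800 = 389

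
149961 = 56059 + 93902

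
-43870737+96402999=52532262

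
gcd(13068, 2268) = 108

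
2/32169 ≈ 0.0000622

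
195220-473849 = -278629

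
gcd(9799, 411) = 1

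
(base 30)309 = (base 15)c09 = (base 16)a95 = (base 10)2709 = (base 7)10620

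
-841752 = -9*93528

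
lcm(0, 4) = 0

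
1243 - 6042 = -4799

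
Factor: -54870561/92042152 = -1*2^(-3)*3^3*397^1*2131^(-1)*5119^1*5399^(-1)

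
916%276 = 88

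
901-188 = 713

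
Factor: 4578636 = 2^2 * 3^1 * 29^1 * 59^1 * 223^1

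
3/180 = 1/60 ≈ 0.0167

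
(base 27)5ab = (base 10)3926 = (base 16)f56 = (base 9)5342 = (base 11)2a4a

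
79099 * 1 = 79099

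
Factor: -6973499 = -1*13^1*536423^1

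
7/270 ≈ 0.0259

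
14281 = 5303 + 8978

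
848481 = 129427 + 719054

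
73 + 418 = 491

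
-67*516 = -34572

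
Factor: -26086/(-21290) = 5^(-1)*2129^(-1)*13043^1 = 13043/10645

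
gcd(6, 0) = 6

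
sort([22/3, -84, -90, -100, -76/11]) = [-100, -90, -84, -76/11, 22/3]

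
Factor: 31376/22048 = 2^(-1)*13^(-1)*37^1 = 37/26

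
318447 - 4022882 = -3704435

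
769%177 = 61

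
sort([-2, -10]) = [-10, -2]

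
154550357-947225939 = -792675582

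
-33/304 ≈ -0.109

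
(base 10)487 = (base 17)1bb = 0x1e7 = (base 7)1264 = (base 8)747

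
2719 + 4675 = 7394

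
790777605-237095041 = 553682564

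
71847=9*7983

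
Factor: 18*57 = 2^1*3^3*19^1 = 1026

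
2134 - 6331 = -4197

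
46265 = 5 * 9253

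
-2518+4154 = 1636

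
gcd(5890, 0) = 5890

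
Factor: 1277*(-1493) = -1*1277^1*1493^1 = -1906561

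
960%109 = 88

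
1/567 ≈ 0.00176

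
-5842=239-6081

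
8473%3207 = 2059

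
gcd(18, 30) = 6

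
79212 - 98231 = -19019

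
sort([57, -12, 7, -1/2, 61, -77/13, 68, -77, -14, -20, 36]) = [-77, -20, -14, -12, -77/13, -1/2, 7, 36, 57, 61, 68]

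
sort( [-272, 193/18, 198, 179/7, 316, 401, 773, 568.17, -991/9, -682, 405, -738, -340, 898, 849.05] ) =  [-738, -682, -340, -272, -991/9, 193/18, 179/7, 198, 316, 401, 405, 568.17, 773, 849.05, 898] 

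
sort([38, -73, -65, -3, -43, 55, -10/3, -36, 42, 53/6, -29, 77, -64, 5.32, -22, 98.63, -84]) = [-84, -73, -65, -64, -43, -36, -29, -22, -10/3, -3, 5.32, 53/6, 38, 42, 55, 77, 98.63]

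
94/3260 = 47/1630 ≈ 0.0288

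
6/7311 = 2/2437 ≈ 0.000821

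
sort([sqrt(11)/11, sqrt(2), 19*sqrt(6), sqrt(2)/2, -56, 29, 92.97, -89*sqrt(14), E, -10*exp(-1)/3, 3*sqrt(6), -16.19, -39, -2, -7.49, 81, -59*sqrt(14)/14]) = [-89*sqrt(14), -56, -39, -16.19, -59*sqrt(14)/14, -7.49, -2, -10*exp(-1)/3, sqrt(11)/11, sqrt(2)/2, sqrt(2), E, 3*sqrt(6), 29, 19*sqrt(6), 81, 92.97]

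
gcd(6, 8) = 2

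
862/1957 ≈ 0.440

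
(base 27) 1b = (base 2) 100110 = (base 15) 28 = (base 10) 38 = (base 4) 212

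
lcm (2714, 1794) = 105846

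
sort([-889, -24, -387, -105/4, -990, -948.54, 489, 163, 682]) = [-990, -948.54, -889, -387, -105/4, -24, 163, 489, 682]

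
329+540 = 869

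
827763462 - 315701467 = 512061995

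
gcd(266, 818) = 2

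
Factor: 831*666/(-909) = -1*2^1*3^1*37^1*101^(-1)*277^1 = -61494/101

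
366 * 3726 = 1363716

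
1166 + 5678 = 6844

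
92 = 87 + 5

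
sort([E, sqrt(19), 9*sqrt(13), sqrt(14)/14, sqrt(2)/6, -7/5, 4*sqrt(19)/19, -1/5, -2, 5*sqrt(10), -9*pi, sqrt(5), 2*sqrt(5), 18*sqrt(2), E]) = [-9*pi, -2, -7/5, -1/5, sqrt(2)/6, sqrt(14)/14, 4*sqrt(19)/19, sqrt(5), E, E, sqrt(19), 2*sqrt(5), 5*sqrt(10), 18*sqrt(2), 9*sqrt(13)]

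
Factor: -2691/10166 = -1*2^(-1)*3^2*17^(-1) = -9/34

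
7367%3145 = 1077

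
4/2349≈0.00170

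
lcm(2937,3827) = 126291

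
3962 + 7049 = 11011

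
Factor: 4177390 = 2^1*5^1*7^1*83^1*719^1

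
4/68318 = 2/34159 ≈ 0.0000585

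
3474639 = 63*55153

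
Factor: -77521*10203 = -1*3^1*19^1*179^1*77521^1 = -790946763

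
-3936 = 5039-8975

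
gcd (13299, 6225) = 3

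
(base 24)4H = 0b1110001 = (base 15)78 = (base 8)161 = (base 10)113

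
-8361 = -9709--1348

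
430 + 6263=6693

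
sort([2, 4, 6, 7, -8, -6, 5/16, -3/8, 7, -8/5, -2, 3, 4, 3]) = [-8, -6, -2, -8/5, -3/8, 5/16, 2, 3, 3, 4, 4, 6, 7, 7]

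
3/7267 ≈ 0.000413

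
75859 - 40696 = 35163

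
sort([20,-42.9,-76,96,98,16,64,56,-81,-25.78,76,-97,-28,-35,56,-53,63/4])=[-97,-81,-76,-53,-42.9,-35,-28,-25.78,63/4,16,20,56,56,64,76,96,98]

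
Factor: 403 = 13^1*31^1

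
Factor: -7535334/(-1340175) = 2^1 * 5^(-2) * 107^(-1) * 167^(-1) * 199^1 * 6311^1 = 2511778/446725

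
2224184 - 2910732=-686548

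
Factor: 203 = 7^1*29^1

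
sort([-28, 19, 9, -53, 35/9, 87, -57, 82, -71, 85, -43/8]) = [-71, -57, -53, -28, -43/8, 35/9, 9, 19, 82, 85, 87]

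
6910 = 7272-362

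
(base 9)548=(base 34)d7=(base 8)701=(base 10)449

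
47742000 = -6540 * (-7300)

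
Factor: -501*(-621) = 3^4*23^1*167^1 = 311121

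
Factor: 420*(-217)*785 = -1*2^2*3^1*5^2*7^2*31^1*157^1 = -71544900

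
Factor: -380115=-1 * 3^2 * 5^1 * 8447^1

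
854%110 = 84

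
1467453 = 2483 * 591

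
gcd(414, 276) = 138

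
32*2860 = 91520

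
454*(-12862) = -5839348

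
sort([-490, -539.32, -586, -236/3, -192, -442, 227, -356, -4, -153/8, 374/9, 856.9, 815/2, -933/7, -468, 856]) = [-586, -539.32, -490, -468, -442, -356, -192, -933/7, -236/3, -153/8, -4, 374/9, 227, 815/2, 856, 856.9]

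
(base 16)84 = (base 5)1012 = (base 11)110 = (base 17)7d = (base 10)132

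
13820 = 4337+9483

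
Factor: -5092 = -1 * 2^2 * 19^1 * 67^1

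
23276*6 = 139656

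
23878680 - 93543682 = -69665002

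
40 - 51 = -11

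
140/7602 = 10/543 ≈ 0.0184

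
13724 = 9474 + 4250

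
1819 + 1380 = 3199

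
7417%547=306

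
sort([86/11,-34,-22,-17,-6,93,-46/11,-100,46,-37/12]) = [-100,-34,-22,-17,-6,-46/11,-37/12,86/11,46,93]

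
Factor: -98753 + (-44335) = -1*2^4*3^1*11^1*271^1 = -143088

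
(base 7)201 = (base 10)99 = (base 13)78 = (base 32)33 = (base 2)1100011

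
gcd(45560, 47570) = 670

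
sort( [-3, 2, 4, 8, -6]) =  [-6, -3, 2, 4, 8]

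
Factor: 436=2^2*109^1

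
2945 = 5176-2231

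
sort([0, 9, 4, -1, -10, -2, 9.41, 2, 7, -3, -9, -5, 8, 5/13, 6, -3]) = [-10, -9, -5, -3, -3, -2, -1, 0, 5/13, 2, 4, 6, 7, 8, 9, 9.41]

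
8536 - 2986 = 5550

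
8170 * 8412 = 68726040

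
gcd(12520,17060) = 20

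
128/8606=64/4303≈0.0149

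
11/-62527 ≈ -0.000176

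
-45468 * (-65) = 2955420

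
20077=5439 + 14638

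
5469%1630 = 579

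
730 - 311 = 419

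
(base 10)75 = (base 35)25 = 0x4b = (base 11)69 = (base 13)5a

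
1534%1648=1534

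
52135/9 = 5792+7/9 ≈ 5792.78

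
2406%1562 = 844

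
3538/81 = 43 + 55/81≈43.68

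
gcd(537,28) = 1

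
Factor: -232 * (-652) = 2^5 * 29^1 * 163^1 = 151264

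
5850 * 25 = 146250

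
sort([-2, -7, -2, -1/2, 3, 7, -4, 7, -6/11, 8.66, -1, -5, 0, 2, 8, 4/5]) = [-7, -5, -4, -2, -2, -1, -6/11, -1/2, 0, 4/5, 2, 3, 7, 7, 8, 8.66]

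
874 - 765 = 109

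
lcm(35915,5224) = 287320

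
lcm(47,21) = 987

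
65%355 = 65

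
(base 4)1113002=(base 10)5570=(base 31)5ol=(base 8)12702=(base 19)f83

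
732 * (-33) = -24156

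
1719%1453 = 266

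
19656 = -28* (-702) 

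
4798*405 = 1943190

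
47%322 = 47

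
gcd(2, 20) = 2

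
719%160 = 79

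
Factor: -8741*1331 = -1*11^3*8741^1 = -11634271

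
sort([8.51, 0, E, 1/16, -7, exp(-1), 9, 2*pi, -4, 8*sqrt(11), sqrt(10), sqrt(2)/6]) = [-7, -4, 0, 1/16, sqrt(2)/6, exp(-1), E, sqrt(10), 2*pi, 8.51, 9, 8*sqrt(11)]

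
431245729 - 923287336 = -492041607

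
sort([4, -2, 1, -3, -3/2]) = [-3, -2, -3/2, 1, 4]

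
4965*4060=20157900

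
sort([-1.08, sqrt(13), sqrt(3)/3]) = [-1.08, sqrt(3)/3, sqrt(13)]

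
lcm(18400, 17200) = 791200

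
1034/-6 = -517/3 ≈ -172.33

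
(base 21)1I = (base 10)39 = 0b100111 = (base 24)1F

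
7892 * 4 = 31568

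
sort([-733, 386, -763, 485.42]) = [-763, -733, 386, 485.42]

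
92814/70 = 46407/35 ≈ 1325.91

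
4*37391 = 149564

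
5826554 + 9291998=15118552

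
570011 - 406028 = 163983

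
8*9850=78800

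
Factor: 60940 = 2^2*5^1*11^1*277^1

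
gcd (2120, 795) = 265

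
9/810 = 1/90 ≈ 0.0111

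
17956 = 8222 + 9734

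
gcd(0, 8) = 8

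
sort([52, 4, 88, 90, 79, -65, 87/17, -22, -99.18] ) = [-99.18, -65, -22, 4, 87/17, 52, 79, 88, 90] 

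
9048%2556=1380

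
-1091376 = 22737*(-48)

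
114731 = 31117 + 83614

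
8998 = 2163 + 6835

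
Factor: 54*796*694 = 2^4*3^3*199^1*347^1 = 29830896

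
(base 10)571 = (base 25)ml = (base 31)id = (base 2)1000111011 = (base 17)1ga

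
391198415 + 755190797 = 1146389212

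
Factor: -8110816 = -1 * 2^5 * 7^1 * 36209^1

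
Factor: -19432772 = -1*2^2*4858193^1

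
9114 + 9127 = 18241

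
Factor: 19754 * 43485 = 2^1 * 3^1 * 5^1 * 7^1 * 13^1 * 17^1 * 83^1 * 223^1 = 859002690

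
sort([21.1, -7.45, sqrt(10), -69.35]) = [-69.35, -7.45, sqrt(10), 21.1]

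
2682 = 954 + 1728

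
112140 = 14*8010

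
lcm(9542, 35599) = 925574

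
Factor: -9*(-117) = 3^4*13^1 = 1053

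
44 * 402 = 17688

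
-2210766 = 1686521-3897287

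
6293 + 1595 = 7888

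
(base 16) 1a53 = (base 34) 5s7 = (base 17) 1657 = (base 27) 96g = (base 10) 6739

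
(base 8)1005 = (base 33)fm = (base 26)jn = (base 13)30a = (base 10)517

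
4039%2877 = 1162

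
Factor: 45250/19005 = 2^1 * 3^(-1) * 5^2 * 7^(-1) = 50/21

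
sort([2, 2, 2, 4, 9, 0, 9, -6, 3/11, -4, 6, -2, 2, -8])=[-8, -6, -4, -2, 0, 3/11, 2, 2, 2, 2, 4, 6, 9, 9]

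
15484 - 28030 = -12546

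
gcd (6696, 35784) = 72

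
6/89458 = 3/44729 ≈ 0.0000671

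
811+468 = 1279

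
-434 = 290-724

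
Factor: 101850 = 2^1*3^1*5^2*7^1*97^1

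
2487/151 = 16 + 71/151 ≈ 16.47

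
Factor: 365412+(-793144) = -1*2^2*61^1*1753^1 = -427732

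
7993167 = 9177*871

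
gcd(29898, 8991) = 9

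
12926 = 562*23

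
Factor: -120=-1*2^3*3^1*5^1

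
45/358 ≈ 0.126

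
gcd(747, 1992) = 249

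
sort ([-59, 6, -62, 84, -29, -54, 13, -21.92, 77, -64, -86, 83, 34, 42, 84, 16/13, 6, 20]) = [-86, -64, -62, -59, -54, -29, -21.92, 16/13, 6, 6, 13, 20, 34, 42, 77, 83, 84, 84]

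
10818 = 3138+7680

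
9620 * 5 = 48100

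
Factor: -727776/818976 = -1*3^1*7^1*19^1*449^(-1) = -399/449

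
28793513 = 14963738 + 13829775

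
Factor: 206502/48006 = 3^ (-2) * 7^ (-1) * 271^1 = 271/63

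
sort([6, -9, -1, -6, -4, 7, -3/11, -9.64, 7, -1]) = [-9.64, -9, -6, -4, -1, -1, -3/11, 6, 7, 7]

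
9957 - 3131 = 6826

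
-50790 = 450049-500839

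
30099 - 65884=-35785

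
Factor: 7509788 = 2^2 * 11^1 * 13^1 * 19^1 * 691^1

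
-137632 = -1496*92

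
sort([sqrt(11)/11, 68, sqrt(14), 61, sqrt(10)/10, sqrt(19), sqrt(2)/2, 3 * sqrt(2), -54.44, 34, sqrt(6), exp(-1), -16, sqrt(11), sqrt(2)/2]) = [-54.44, -16, sqrt(11)/11, sqrt(10)/10, exp(-1), sqrt(2)/2, sqrt(2)/2, sqrt(6), sqrt(11), sqrt(14), 3 * sqrt(2), sqrt(19), 34, 61, 68]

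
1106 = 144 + 962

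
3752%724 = 132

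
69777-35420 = 34357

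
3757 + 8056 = 11813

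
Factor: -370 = -1*2^1*5^1*37^1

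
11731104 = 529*22176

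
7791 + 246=8037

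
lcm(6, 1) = 6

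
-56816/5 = -11363 - 1/5 = -11363.20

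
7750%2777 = 2196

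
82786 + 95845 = 178631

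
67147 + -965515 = -898368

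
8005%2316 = 1057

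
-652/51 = -12-40/51 ≈ -12.78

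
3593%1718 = 157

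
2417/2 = 1208 + 1/2 = 1208.50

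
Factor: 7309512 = 2^3*3^2*7^1*14503^1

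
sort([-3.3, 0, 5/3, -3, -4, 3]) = [-4, -3.3, -3, 0, 5/3, 3]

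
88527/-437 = -3849/19 ≈ -202.58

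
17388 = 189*92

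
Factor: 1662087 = 3^1*7^1*79147^1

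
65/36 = 1+29/36≈1.81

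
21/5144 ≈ 0.00408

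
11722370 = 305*38434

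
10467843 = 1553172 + 8914671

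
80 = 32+48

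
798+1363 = 2161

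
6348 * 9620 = 61067760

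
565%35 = 5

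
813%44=21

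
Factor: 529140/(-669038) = -1 * 2^1 * 3^1 * 5^1 * 41^(-2) * 199^(-1) * 8819^1 = -264570/334519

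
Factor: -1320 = -1*2^3*3^1*5^1*11^1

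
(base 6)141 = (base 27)27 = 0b111101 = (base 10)61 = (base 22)2h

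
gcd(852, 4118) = 142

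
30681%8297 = 5790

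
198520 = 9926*20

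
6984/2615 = 2 + 1754/2615 ≈ 2.67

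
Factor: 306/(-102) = -1 * 3^1 = -3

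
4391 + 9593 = 13984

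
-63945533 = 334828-64280361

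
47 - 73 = -26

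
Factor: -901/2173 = -1 * 17^1 * 41^(-1) = -17/41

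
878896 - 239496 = 639400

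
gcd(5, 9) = 1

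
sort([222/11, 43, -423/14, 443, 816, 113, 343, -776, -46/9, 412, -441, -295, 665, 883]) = [-776, -441, -295, -423/14, -46/9, 222/11, 43, 113, 343, 412, 443, 665, 816, 883]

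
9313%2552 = 1657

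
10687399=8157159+2530240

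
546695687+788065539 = 1334761226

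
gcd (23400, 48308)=52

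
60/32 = 15/8 ≈ 1.88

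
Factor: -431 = -1 * 431^1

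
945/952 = 135/136 ≈ 0.993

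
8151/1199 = 741/109 ≈ 6.80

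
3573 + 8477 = 12050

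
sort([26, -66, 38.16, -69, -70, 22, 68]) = [-70, -69, -66, 22, 26, 38.16, 68]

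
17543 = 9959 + 7584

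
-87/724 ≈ -0.120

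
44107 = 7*6301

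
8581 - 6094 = 2487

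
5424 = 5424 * 1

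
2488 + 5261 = 7749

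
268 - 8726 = -8458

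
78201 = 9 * 8689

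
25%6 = 1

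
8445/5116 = 1 + 3329/5116 ≈ 1.65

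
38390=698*55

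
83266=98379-15113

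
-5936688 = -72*82454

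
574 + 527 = 1101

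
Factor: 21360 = 2^4 * 3^1 * 5^1 * 89^1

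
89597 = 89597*1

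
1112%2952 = 1112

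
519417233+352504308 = 871921541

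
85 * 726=61710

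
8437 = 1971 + 6466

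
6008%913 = 530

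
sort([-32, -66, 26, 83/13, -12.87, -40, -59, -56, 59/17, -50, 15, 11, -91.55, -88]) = [-91.55, -88, -66, -59, -56, -50, -40, -32, -12.87, 59/17, 83/13, 11, 15, 26]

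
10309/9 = 1145 + 4/9 ≈ 1145.44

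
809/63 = 12 + 53/63 ≈ 12.84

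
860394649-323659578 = 536735071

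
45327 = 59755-14428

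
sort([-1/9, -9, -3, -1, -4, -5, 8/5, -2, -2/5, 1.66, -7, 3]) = [-9, -7, -5, -4, -3, -2, -1, -2/5, -1/9, 8/5, 1.66, 3]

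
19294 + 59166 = 78460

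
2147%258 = 83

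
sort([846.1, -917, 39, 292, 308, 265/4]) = [-917, 39, 265/4, 292, 308, 846.1]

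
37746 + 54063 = 91809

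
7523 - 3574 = 3949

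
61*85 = 5185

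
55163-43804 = 11359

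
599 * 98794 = 59177606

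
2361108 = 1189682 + 1171426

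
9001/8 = 1125+1/8 ≈ 1125.13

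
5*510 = 2550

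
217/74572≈0.00291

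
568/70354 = 284/35177 ≈ 0.00807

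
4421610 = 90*49129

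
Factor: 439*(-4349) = -1*439^1*4349^1 = -1909211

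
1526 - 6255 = -4729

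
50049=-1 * (-50049)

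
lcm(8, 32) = 32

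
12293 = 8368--3925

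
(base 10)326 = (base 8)506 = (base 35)9b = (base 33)9t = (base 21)fb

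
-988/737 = -1 - 251/737 ≈ -1.34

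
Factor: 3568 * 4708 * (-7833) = -1 * 2^6 * 3^1 * 7^1 * 11^1 * 107^1 * 223^1 * 373^1 = -131579861952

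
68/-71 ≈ -0.958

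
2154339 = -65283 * (-33) 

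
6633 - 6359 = 274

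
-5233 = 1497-6730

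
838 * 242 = 202796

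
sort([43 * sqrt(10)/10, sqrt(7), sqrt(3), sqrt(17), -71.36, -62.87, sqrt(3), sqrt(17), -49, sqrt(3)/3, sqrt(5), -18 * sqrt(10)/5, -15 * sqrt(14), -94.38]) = [-94.38, -71.36, -62.87, -15 * sqrt(14), -49, -18 * sqrt(10)/5, sqrt(3)/3, sqrt(3), sqrt(3), sqrt(5), sqrt(7), sqrt(17), sqrt(17), 43 * sqrt(10)/10]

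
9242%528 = 266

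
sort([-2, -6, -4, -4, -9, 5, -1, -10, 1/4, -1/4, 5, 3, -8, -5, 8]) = [-10, -9, -8, -6, -5, -4, -4, -2, -1, -1/4, 1/4, 3, 5, 5, 8]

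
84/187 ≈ 0.449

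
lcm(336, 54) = 3024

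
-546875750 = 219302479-766178229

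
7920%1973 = 28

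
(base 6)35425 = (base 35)46j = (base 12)2b75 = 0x1409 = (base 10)5129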